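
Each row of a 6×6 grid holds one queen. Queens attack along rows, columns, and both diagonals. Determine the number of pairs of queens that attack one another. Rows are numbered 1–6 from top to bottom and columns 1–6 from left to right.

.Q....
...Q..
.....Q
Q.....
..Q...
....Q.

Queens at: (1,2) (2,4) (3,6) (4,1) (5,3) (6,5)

All columns are distinct and no two queens satisfy |Δrow| = |Δcol|, so no pair attacks.

0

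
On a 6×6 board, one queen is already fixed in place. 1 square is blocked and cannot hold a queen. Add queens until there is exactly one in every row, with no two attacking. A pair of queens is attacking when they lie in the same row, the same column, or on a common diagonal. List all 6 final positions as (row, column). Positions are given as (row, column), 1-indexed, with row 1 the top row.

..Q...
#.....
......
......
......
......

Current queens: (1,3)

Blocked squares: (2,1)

Row 2: attacked by (1,3)→{2,3,4}. Blocked: 1. Safe: 5, 6. Place at column 6.
Row 3: attacked by (1,3)→{1,3,5}; (2,6)→{5,6}. Safe: 2, 4. Place at column 2.
Row 4: attacked by (1,3)→{3,6}; (2,6)→{4,6}; (3,2)→{1,2,3}. Safe: 5. Place at column 5.
Row 5: attacked by (1,3)→{3}; (2,6)→{3,6}; (3,2)→{2,4}; (4,5)→{4,5,6}. Safe: 1. Place at column 1.
Row 6: attacked by (1,3)→{3}; (2,6)→{2,6}; (3,2)→{2,5}; (4,5)→{3,5}; (5,1)→{1,2}. Safe: 4. Place at column 4.
Columns [3, 6, 2, 5, 1, 4], r−c [-2, -4, 1, -1, 4, 2], r+c [4, 8, 5, 9, 6, 10] are all distinct, so no two queens attack.

(1,3) (2,6) (3,2) (4,5) (5,1) (6,4)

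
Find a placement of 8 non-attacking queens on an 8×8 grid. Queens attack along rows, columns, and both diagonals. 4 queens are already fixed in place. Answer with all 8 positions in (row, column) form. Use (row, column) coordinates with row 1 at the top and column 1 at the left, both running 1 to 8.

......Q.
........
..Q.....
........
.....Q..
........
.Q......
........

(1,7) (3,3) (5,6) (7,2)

(1,7) (2,1) (3,3) (4,8) (5,6) (6,4) (7,2) (8,5)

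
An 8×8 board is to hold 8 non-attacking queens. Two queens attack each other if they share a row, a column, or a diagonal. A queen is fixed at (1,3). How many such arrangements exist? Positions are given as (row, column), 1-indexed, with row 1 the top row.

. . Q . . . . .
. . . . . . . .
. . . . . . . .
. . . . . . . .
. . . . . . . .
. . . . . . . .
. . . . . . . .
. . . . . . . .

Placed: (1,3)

16

Branch on row 2: col 1 → 1; col 5 → 4; col 6 → 8; col 7 → 2; col 8 → 1.
Sum: 1 + 4 + 8 + 2 + 1 = 16.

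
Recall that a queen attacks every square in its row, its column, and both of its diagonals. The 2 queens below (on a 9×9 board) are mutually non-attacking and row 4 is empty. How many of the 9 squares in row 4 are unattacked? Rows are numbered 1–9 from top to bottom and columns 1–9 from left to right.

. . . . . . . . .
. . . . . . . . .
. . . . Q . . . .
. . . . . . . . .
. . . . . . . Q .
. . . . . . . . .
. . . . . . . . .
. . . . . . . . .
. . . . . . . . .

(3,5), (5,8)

3

(3,5) attacks row 4 at column 5 and diagonals 4, 6.
(5,8) attacks row 4 at column 8 and diagonals 7, 9.
Attacked columns: {4, 5, 6, 7, 8, 9}. Safe: {1, 2, 3}.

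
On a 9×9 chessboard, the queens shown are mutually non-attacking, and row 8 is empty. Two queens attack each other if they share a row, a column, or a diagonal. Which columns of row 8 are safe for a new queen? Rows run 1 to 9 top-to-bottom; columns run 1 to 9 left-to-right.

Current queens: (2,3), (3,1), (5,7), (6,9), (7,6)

columns 2, 8

(2,3) attacks row 8 at column 3 and diagonals 9.
(3,1) attacks row 8 at column 1 and diagonals 6.
(5,7) attacks row 8 at column 7 and diagonals 4.
(6,9) attacks row 8 at column 9 and diagonals 7.
(7,6) attacks row 8 at column 6 and diagonals 5, 7.
Attacked columns: {1, 3, 4, 5, 6, 7, 9}. Safe: {2, 8}.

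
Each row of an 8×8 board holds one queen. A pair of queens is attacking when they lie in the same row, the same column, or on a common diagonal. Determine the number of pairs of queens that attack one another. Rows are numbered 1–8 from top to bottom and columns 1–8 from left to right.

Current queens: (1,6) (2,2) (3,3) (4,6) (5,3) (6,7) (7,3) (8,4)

7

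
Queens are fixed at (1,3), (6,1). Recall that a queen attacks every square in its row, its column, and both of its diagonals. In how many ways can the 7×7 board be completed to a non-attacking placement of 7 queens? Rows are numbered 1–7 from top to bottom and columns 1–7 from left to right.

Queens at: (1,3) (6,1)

Branch on row 2: col 6 → 0; col 7 → 1.
Sum: 0 + 1 = 1.

1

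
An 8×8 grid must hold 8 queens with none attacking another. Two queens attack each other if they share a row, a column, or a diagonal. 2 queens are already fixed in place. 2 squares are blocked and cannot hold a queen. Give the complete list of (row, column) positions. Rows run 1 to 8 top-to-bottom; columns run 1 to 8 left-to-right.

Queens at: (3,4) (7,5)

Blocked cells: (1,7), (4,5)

Row 1: attacked by (3,4)→{2,4,6}; (7,5)→{5}. Blocked: 7. Safe: 1, 3, 8. Place at column 1.
Row 2: attacked by (1,1)→{1,2}; (3,4)→{3,4,5}; (7,5)→{5}. Safe: 6, 7, 8. Place at column 7.
Row 4: attacked by (1,1)→{1,4}; (2,7)→{5,7}; (3,4)→{3,4,5}; (7,5)→{2,5,8}. Blocked: 5. Safe: 6. Place at column 6.
Row 5: attacked by (1,1)→{1,5}; (2,7)→{4,7}; (3,4)→{2,4,6}; (4,6)→{5,6,7}; (7,5)→{3,5,7}. Safe: 8. Place at column 8.
Row 6: attacked by (1,1)→{1,6}; (2,7)→{3,7}; (3,4)→{1,4,7}; (4,6)→{4,6,8}; (5,8)→{7,8}; (7,5)→{4,5,6}. Safe: 2. Place at column 2.
Row 8: attacked by (1,1)→{1,8}; (2,7)→{1,7}; (3,4)→{4}; (4,6)→{2,6}; (5,8)→{5,8}; (6,2)→{2,4}; (7,5)→{4,5,6}. Safe: 3. Place at column 3.
Columns [1, 7, 4, 6, 8, 2, 5, 3], r−c [0, -5, -1, -2, -3, 4, 2, 5], r+c [2, 9, 7, 10, 13, 8, 12, 11] are all distinct, so no two queens attack.

(1,1) (2,7) (3,4) (4,6) (5,8) (6,2) (7,5) (8,3)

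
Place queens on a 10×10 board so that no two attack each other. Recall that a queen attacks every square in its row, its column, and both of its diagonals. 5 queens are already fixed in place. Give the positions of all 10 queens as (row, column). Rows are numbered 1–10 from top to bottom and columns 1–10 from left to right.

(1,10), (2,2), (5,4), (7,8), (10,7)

(1,10) (2,2) (3,5) (4,9) (5,4) (6,1) (7,8) (8,6) (9,3) (10,7)

Row 3: attacked by (1,10)→{8,10}; (2,2)→{1,2,3}; (5,4)→{2,4,6}; (7,8)→{4,8}; (10,7)→{7}. Safe: 5, 9. Place at column 5.
Row 4: attacked by (1,10)→{7,10}; (2,2)→{2,4}; (3,5)→{4,5,6}; (5,4)→{3,4,5}; (7,8)→{5,8}; (10,7)→{1,7}. Safe: 9. Place at column 9.
Row 6: attacked by (1,10)→{5,10}; (2,2)→{2,6}; (3,5)→{2,5,8}; (4,9)→{7,9}; (5,4)→{3,4,5}; (7,8)→{7,8,9}; (10,7)→{3,7}. Safe: 1. Place at column 1.
Row 8: attacked by (1,10)→{3,10}; (2,2)→{2,8}; (3,5)→{5,10}; (4,9)→{5,9}; (5,4)→{1,4,7}; (6,1)→{1,3}; (7,8)→{7,8,9}; (10,7)→{5,7,9}. Safe: 6. Place at column 6.
Row 9: attacked by (1,10)→{2,10}; (2,2)→{2,9}; (3,5)→{5}; (4,9)→{4,9}; (5,4)→{4,8}; (6,1)→{1,4}; (7,8)→{6,8,10}; (8,6)→{5,6,7}; (10,7)→{6,7,8}. Safe: 3. Place at column 3.
Columns [10, 2, 5, 9, 4, 1, 8, 6, 3, 7], r−c [-9, 0, -2, -5, 1, 5, -1, 2, 6, 3], r+c [11, 4, 8, 13, 9, 7, 15, 14, 12, 17] are all distinct, so no two queens attack.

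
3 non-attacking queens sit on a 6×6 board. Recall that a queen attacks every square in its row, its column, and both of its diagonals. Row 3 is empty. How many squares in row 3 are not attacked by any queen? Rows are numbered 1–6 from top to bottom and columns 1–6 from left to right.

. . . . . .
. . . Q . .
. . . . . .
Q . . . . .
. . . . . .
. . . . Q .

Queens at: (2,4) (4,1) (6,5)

(2,4) attacks row 3 at column 4 and diagonals 3, 5.
(4,1) attacks row 3 at column 1 and diagonals 2.
(6,5) attacks row 3 at column 5 and diagonals 2.
Attacked columns: {1, 2, 3, 4, 5}. Safe: {6}.

1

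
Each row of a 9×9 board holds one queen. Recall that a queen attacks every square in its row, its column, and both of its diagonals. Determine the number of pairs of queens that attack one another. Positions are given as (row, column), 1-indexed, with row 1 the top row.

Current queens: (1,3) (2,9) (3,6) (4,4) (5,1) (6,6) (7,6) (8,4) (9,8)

Same column: (3,6)–(6,6) (column 6); (3,6)–(7,6) (column 6); (4,4)–(8,4) (column 4); (6,6)–(7,6) (column 6).
Same diagonal: (4,4)–(6,6) (|4−6| = |4−6| = 2); (5,1)–(8,4) (|5−8| = |1−4| = 3); (6,6)–(8,4) (|6−8| = |6−4| = 2); (7,6)–(9,8) (|7−9| = |6−8| = 2).
Total attacking pairs: 8.

8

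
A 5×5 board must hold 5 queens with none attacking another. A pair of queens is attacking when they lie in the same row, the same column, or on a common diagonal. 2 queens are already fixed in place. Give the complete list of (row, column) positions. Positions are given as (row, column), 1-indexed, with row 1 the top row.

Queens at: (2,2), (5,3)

Row 1: attacked by (2,2)→{1,2,3}; (5,3)→{3}. Safe: 4, 5. Place at column 5.
Row 3: attacked by (1,5)→{3,5}; (2,2)→{1,2,3}; (5,3)→{1,3,5}. Safe: 4. Place at column 4.
Row 4: attacked by (1,5)→{2,5}; (2,2)→{2,4}; (3,4)→{3,4,5}; (5,3)→{2,3,4}. Safe: 1. Place at column 1.
Columns [5, 2, 4, 1, 3], r−c [-4, 0, -1, 3, 2], r+c [6, 4, 7, 5, 8] are all distinct, so no two queens attack.

(1,5) (2,2) (3,4) (4,1) (5,3)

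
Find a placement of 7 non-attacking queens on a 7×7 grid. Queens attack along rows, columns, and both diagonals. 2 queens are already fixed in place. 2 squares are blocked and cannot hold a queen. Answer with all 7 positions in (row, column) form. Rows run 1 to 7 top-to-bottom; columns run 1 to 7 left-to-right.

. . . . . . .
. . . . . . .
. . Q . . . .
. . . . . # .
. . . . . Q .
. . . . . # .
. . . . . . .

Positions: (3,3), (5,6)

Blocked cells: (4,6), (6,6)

(1,7) (2,5) (3,3) (4,1) (5,6) (6,4) (7,2)

Row 1: attacked by (3,3)→{1,3,5}; (5,6)→{2,6}. Safe: 4, 7. Place at column 7.
Row 2: attacked by (1,7)→{6,7}; (3,3)→{2,3,4}; (5,6)→{3,6}. Safe: 1, 5. Place at column 5.
Row 4: attacked by (1,7)→{4,7}; (2,5)→{3,5,7}; (3,3)→{2,3,4}; (5,6)→{5,6,7}. Blocked: 6. Safe: 1. Place at column 1.
Row 6: attacked by (1,7)→{2,7}; (2,5)→{1,5}; (3,3)→{3,6}; (4,1)→{1,3}; (5,6)→{5,6,7}. Blocked: 6. Safe: 4. Place at column 4.
Row 7: attacked by (1,7)→{1,7}; (2,5)→{5}; (3,3)→{3,7}; (4,1)→{1,4}; (5,6)→{4,6}; (6,4)→{3,4,5}. Safe: 2. Place at column 2.
Columns [7, 5, 3, 1, 6, 4, 2], r−c [-6, -3, 0, 3, -1, 2, 5], r+c [8, 7, 6, 5, 11, 10, 9] are all distinct, so no two queens attack.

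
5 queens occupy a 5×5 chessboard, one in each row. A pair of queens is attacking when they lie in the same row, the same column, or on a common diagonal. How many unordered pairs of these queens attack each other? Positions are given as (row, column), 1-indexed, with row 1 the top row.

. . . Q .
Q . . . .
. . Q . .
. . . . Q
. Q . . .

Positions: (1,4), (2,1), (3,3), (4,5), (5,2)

0

All columns are distinct and no two queens satisfy |Δrow| = |Δcol|, so no pair attacks.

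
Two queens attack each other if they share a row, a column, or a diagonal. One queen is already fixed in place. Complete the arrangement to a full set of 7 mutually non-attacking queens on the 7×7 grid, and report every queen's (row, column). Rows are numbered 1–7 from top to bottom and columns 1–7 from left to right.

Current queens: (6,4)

Row 1: attacked by (6,4)→{4}. Safe: 1, 2, 3, 5, 6, 7. Place at column 7.
Row 2: attacked by (1,7)→{6,7}; (6,4)→{4}. Safe: 1, 2, 3, 5. Place at column 5.
Row 3: attacked by (1,7)→{5,7}; (2,5)→{4,5,6}; (6,4)→{1,4,7}. Safe: 2, 3. Place at column 3.
Row 4: attacked by (1,7)→{4,7}; (2,5)→{3,5,7}; (3,3)→{2,3,4}; (6,4)→{2,4,6}. Safe: 1. Place at column 1.
Row 5: attacked by (1,7)→{3,7}; (2,5)→{2,5}; (3,3)→{1,3,5}; (4,1)→{1,2}; (6,4)→{3,4,5}. Safe: 6. Place at column 6.
Row 7: attacked by (1,7)→{1,7}; (2,5)→{5}; (3,3)→{3,7}; (4,1)→{1,4}; (5,6)→{4,6}; (6,4)→{3,4,5}. Safe: 2. Place at column 2.
Columns [7, 5, 3, 1, 6, 4, 2], r−c [-6, -3, 0, 3, -1, 2, 5], r+c [8, 7, 6, 5, 11, 10, 9] are all distinct, so no two queens attack.

(1,7) (2,5) (3,3) (4,1) (5,6) (6,4) (7,2)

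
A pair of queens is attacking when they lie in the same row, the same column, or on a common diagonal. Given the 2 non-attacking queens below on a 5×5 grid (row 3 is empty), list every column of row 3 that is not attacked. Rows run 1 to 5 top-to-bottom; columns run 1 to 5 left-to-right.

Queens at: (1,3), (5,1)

columns 2, 4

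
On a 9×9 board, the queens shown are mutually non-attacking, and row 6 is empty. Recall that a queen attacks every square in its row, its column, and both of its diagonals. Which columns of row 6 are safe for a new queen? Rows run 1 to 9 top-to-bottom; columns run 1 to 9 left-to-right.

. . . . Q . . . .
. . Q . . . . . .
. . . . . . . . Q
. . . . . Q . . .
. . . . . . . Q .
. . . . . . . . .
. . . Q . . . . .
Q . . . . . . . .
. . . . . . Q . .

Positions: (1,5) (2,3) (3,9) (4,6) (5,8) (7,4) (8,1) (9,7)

columns 2

(1,5) attacks row 6 at column 5.
(2,3) attacks row 6 at column 3 and diagonals 7.
(3,9) attacks row 6 at column 9 and diagonals 6.
(4,6) attacks row 6 at column 6 and diagonals 4, 8.
(5,8) attacks row 6 at column 8 and diagonals 7, 9.
(7,4) attacks row 6 at column 4 and diagonals 3, 5.
(8,1) attacks row 6 at column 1 and diagonals 3.
(9,7) attacks row 6 at column 7 and diagonals 4.
Attacked columns: {1, 3, 4, 5, 6, 7, 8, 9}. Safe: {2}.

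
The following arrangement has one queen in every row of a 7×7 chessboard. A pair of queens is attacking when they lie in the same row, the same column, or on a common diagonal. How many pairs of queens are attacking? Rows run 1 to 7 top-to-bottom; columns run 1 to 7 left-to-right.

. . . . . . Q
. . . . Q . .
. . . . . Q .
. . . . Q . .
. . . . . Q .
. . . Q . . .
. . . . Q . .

Same column: (2,5)–(4,5) (column 5); (2,5)–(7,5) (column 5); (3,6)–(5,6) (column 6); (4,5)–(7,5) (column 5).
Same diagonal: (2,5)–(3,6) (|2−3| = |5−6| = 1); (3,6)–(4,5) (|3−4| = |6−5| = 1); (4,5)–(5,6) (|4−5| = |5−6| = 1); (6,4)–(7,5) (|6−7| = |4−5| = 1).
Total attacking pairs: 8.

8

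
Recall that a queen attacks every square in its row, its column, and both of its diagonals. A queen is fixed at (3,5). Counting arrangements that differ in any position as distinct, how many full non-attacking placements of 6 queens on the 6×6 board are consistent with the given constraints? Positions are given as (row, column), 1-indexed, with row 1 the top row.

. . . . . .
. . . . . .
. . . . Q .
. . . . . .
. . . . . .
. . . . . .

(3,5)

Branch on row 1: col 1 → 0; col 2 → 0; col 4 → 1; col 6 → 0.
Sum: 0 + 0 + 1 + 0 = 1.

1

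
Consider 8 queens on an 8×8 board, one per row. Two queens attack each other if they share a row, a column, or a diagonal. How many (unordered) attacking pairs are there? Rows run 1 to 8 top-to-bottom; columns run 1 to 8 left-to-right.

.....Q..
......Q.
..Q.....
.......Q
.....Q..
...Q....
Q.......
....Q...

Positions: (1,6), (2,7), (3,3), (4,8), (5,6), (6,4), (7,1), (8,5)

2

Same column: (1,6)–(5,6) (column 6).
Same diagonal: (1,6)–(2,7) (|1−2| = |6−7| = 1).
Total attacking pairs: 2.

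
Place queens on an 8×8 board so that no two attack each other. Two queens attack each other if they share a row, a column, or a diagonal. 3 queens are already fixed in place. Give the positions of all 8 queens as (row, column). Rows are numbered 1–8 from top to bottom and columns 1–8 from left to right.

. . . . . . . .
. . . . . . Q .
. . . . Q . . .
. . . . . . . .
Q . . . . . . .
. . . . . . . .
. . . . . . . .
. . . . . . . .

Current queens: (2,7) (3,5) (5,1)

Row 1: attacked by (2,7)→{6,7,8}; (3,5)→{3,5,7}; (5,1)→{1,5}. Safe: 2, 4. Place at column 2.
Row 4: attacked by (1,2)→{2,5}; (2,7)→{5,7}; (3,5)→{4,5,6}; (5,1)→{1,2}. Safe: 3, 8. Place at column 8.
Row 6: attacked by (1,2)→{2,7}; (2,7)→{3,7}; (3,5)→{2,5,8}; (4,8)→{6,8}; (5,1)→{1,2}. Safe: 4. Place at column 4.
Row 7: attacked by (1,2)→{2,8}; (2,7)→{2,7}; (3,5)→{1,5}; (4,8)→{5,8}; (5,1)→{1,3}; (6,4)→{3,4,5}. Safe: 6. Place at column 6.
Row 8: attacked by (1,2)→{2}; (2,7)→{1,7}; (3,5)→{5}; (4,8)→{4,8}; (5,1)→{1,4}; (6,4)→{2,4,6}; (7,6)→{5,6,7}. Safe: 3. Place at column 3.
Columns [2, 7, 5, 8, 1, 4, 6, 3], r−c [-1, -5, -2, -4, 4, 2, 1, 5], r+c [3, 9, 8, 12, 6, 10, 13, 11] are all distinct, so no two queens attack.

(1,2) (2,7) (3,5) (4,8) (5,1) (6,4) (7,6) (8,3)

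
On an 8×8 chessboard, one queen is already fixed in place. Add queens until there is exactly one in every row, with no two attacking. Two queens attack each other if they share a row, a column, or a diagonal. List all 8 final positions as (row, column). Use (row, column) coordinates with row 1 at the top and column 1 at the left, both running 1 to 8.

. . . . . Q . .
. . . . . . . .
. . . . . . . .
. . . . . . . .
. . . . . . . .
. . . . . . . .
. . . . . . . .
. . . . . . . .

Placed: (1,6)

Row 2: attacked by (1,6)→{5,6,7}. Safe: 1, 2, 3, 4, 8. Place at column 3.
Row 3: attacked by (1,6)→{4,6,8}; (2,3)→{2,3,4}. Safe: 1, 5, 7. Place at column 5.
Row 4: attacked by (1,6)→{3,6}; (2,3)→{1,3,5}; (3,5)→{4,5,6}. Safe: 2, 7, 8. Place at column 7.
Row 5: attacked by (1,6)→{2,6}; (2,3)→{3,6}; (3,5)→{3,5,7}; (4,7)→{6,7,8}. Safe: 1, 4. Place at column 1.
Row 6: attacked by (1,6)→{1,6}; (2,3)→{3,7}; (3,5)→{2,5,8}; (4,7)→{5,7}; (5,1)→{1,2}. Safe: 4. Place at column 4.
Row 7: attacked by (1,6)→{6}; (2,3)→{3,8}; (3,5)→{1,5}; (4,7)→{4,7}; (5,1)→{1,3}; (6,4)→{3,4,5}. Safe: 2. Place at column 2.
Row 8: attacked by (1,6)→{6}; (2,3)→{3}; (3,5)→{5}; (4,7)→{3,7}; (5,1)→{1,4}; (6,4)→{2,4,6}; (7,2)→{1,2,3}. Safe: 8. Place at column 8.
Columns [6, 3, 5, 7, 1, 4, 2, 8], r−c [-5, -1, -2, -3, 4, 2, 5, 0], r+c [7, 5, 8, 11, 6, 10, 9, 16] are all distinct, so no two queens attack.

(1,6) (2,3) (3,5) (4,7) (5,1) (6,4) (7,2) (8,8)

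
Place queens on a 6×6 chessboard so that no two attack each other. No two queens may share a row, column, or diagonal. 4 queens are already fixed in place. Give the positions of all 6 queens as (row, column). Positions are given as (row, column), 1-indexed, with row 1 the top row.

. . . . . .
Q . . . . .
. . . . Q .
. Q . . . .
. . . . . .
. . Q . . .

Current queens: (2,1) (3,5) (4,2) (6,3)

Row 1: attacked by (2,1)→{1,2}; (3,5)→{3,5}; (4,2)→{2,5}; (6,3)→{3}. Safe: 4, 6. Place at column 4.
Row 5: attacked by (1,4)→{4}; (2,1)→{1,4}; (3,5)→{3,5}; (4,2)→{1,2,3}; (6,3)→{2,3,4}. Safe: 6. Place at column 6.
Columns [4, 1, 5, 2, 6, 3], r−c [-3, 1, -2, 2, -1, 3], r+c [5, 3, 8, 6, 11, 9] are all distinct, so no two queens attack.

(1,4) (2,1) (3,5) (4,2) (5,6) (6,3)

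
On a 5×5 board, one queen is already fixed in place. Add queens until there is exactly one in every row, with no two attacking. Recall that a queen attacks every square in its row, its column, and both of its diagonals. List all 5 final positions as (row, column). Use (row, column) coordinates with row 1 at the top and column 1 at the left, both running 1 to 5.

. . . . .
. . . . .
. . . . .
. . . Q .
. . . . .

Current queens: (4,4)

Row 1: attacked by (4,4)→{1,4}. Safe: 2, 3, 5. Place at column 5.
Row 2: attacked by (1,5)→{4,5}; (4,4)→{2,4}. Safe: 1, 3. Place at column 3.
Row 3: attacked by (1,5)→{3,5}; (2,3)→{2,3,4}; (4,4)→{3,4,5}. Safe: 1. Place at column 1.
Row 5: attacked by (1,5)→{1,5}; (2,3)→{3}; (3,1)→{1,3}; (4,4)→{3,4,5}. Safe: 2. Place at column 2.
Columns [5, 3, 1, 4, 2], r−c [-4, -1, 2, 0, 3], r+c [6, 5, 4, 8, 7] are all distinct, so no two queens attack.

(1,5) (2,3) (3,1) (4,4) (5,2)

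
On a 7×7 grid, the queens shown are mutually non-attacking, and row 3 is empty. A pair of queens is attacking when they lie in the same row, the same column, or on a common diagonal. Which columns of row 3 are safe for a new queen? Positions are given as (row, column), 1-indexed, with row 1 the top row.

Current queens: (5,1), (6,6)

columns 2, 4, 5, 7

(5,1) attacks row 3 at column 1 and diagonals 3.
(6,6) attacks row 3 at column 6 and diagonals 3.
Attacked columns: {1, 3, 6}. Safe: {2, 4, 5, 7}.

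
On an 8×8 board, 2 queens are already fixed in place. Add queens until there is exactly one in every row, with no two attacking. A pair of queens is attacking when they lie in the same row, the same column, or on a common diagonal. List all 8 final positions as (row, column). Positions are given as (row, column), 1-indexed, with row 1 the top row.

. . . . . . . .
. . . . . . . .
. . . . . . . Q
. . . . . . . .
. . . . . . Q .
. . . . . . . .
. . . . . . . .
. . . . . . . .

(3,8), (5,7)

Row 1: attacked by (3,8)→{6,8}; (5,7)→{3,7}. Safe: 1, 2, 4, 5. Place at column 1.
Row 2: attacked by (1,1)→{1,2}; (3,8)→{7,8}; (5,7)→{4,7}. Safe: 3, 5, 6. Place at column 6.
Row 4: attacked by (1,1)→{1,4}; (2,6)→{4,6,8}; (3,8)→{7,8}; (5,7)→{6,7,8}. Safe: 2, 3, 5. Place at column 3.
Row 6: attacked by (1,1)→{1,6}; (2,6)→{2,6}; (3,8)→{5,8}; (4,3)→{1,3,5}; (5,7)→{6,7,8}. Safe: 4. Place at column 4.
Row 7: attacked by (1,1)→{1,7}; (2,6)→{1,6}; (3,8)→{4,8}; (4,3)→{3,6}; (5,7)→{5,7}; (6,4)→{3,4,5}. Safe: 2. Place at column 2.
Row 8: attacked by (1,1)→{1,8}; (2,6)→{6}; (3,8)→{3,8}; (4,3)→{3,7}; (5,7)→{4,7}; (6,4)→{2,4,6}; (7,2)→{1,2,3}. Safe: 5. Place at column 5.
Columns [1, 6, 8, 3, 7, 4, 2, 5], r−c [0, -4, -5, 1, -2, 2, 5, 3], r+c [2, 8, 11, 7, 12, 10, 9, 13] are all distinct, so no two queens attack.

(1,1) (2,6) (3,8) (4,3) (5,7) (6,4) (7,2) (8,5)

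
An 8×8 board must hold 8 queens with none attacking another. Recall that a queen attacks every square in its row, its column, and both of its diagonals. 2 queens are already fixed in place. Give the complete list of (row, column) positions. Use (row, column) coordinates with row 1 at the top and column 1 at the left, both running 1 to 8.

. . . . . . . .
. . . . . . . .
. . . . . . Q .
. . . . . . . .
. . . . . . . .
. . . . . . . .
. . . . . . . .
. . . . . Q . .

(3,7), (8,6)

(1,3) (2,5) (3,7) (4,1) (5,4) (6,2) (7,8) (8,6)

Row 1: attacked by (3,7)→{5,7}; (8,6)→{6}. Safe: 1, 2, 3, 4, 8. Place at column 3.
Row 2: attacked by (1,3)→{2,3,4}; (3,7)→{6,7,8}; (8,6)→{6}. Safe: 1, 5. Place at column 5.
Row 4: attacked by (1,3)→{3,6}; (2,5)→{3,5,7}; (3,7)→{6,7,8}; (8,6)→{2,6}. Safe: 1, 4. Place at column 1.
Row 5: attacked by (1,3)→{3,7}; (2,5)→{2,5,8}; (3,7)→{5,7}; (4,1)→{1,2}; (8,6)→{3,6}. Safe: 4. Place at column 4.
Row 6: attacked by (1,3)→{3,8}; (2,5)→{1,5}; (3,7)→{4,7}; (4,1)→{1,3}; (5,4)→{3,4,5}; (8,6)→{4,6,8}. Safe: 2. Place at column 2.
Row 7: attacked by (1,3)→{3}; (2,5)→{5}; (3,7)→{3,7}; (4,1)→{1,4}; (5,4)→{2,4,6}; (6,2)→{1,2,3}; (8,6)→{5,6,7}. Safe: 8. Place at column 8.
Columns [3, 5, 7, 1, 4, 2, 8, 6], r−c [-2, -3, -4, 3, 1, 4, -1, 2], r+c [4, 7, 10, 5, 9, 8, 15, 14] are all distinct, so no two queens attack.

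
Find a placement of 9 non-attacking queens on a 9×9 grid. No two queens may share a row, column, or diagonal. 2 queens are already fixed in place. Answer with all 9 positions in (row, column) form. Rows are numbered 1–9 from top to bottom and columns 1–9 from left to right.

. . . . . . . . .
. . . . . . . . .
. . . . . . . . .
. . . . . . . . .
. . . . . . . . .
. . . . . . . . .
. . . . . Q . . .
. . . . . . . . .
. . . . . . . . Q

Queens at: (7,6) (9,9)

Row 1: attacked by (7,6)→{6}; (9,9)→{1,9}. Safe: 2, 3, 4, 5, 7, 8. Place at column 2.
Row 2: attacked by (1,2)→{1,2,3}; (7,6)→{1,6}; (9,9)→{2,9}. Safe: 4, 5, 7, 8. Place at column 7.
Row 3: attacked by (1,2)→{2,4}; (2,7)→{6,7,8}; (7,6)→{2,6}; (9,9)→{3,9}. Safe: 1, 5. Place at column 5.
Row 4: attacked by (1,2)→{2,5}; (2,7)→{5,7,9}; (3,5)→{4,5,6}; (7,6)→{3,6,9}; (9,9)→{4,9}. Safe: 1, 8. Place at column 8.
Row 5: attacked by (1,2)→{2,6}; (2,7)→{4,7}; (3,5)→{3,5,7}; (4,8)→{7,8,9}; (7,6)→{4,6,8}; (9,9)→{5,9}. Safe: 1. Place at column 1.
Row 6: attacked by (1,2)→{2,7}; (2,7)→{3,7}; (3,5)→{2,5,8}; (4,8)→{6,8}; (5,1)→{1,2}; (7,6)→{5,6,7}; (9,9)→{6,9}. Safe: 4. Place at column 4.
Row 8: attacked by (1,2)→{2,9}; (2,7)→{1,7}; (3,5)→{5}; (4,8)→{4,8}; (5,1)→{1,4}; (6,4)→{2,4,6}; (7,6)→{5,6,7}; (9,9)→{8,9}. Safe: 3. Place at column 3.
Columns [2, 7, 5, 8, 1, 4, 6, 3, 9], r−c [-1, -5, -2, -4, 4, 2, 1, 5, 0], r+c [3, 9, 8, 12, 6, 10, 13, 11, 18] are all distinct, so no two queens attack.

(1,2) (2,7) (3,5) (4,8) (5,1) (6,4) (7,6) (8,3) (9,9)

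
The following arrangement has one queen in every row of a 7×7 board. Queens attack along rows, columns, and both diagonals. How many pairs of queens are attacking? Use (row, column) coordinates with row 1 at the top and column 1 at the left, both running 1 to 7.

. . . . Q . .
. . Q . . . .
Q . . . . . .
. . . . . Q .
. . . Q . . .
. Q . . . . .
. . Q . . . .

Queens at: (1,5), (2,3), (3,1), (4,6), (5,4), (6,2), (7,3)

3

Same column: (2,3)–(7,3) (column 3).
Same diagonal: (4,6)–(7,3) (|4−7| = |6−3| = 3); (6,2)–(7,3) (|6−7| = |2−3| = 1).
Total attacking pairs: 3.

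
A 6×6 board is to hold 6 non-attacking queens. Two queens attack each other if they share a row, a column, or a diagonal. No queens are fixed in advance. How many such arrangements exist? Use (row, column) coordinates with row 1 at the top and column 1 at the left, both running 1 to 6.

Branch on row 1: col 1 → 0; col 2 → 1; col 3 → 1; col 4 → 1; col 5 → 1; col 6 → 0.
Sum: 0 + 1 + 1 + 1 + 1 + 0 = 4.
(This is the classic 6-queens count.)

4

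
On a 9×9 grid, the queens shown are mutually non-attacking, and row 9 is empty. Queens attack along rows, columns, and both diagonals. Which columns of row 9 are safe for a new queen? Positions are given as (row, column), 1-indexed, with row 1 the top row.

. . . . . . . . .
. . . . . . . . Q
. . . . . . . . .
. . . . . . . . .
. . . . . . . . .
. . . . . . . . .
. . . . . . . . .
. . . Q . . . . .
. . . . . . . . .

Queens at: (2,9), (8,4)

(2,9) attacks row 9 at column 9 and diagonals 2.
(8,4) attacks row 9 at column 4 and diagonals 3, 5.
Attacked columns: {2, 3, 4, 5, 9}. Safe: {1, 6, 7, 8}.

columns 1, 6, 7, 8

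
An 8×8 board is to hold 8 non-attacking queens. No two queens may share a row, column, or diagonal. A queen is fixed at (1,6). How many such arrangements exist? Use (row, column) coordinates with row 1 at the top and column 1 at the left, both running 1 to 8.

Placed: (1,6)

16

Branch on row 2: col 1 → 1; col 2 → 2; col 3 → 8; col 4 → 4; col 8 → 1.
Sum: 1 + 2 + 8 + 4 + 1 = 16.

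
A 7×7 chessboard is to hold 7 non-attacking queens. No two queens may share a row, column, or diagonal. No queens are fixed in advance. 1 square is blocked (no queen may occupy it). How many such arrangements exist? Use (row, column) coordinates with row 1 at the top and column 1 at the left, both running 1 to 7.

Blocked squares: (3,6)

34

Branch on row 1: col 1 → 4; col 2 → 6; col 3 → 4; col 4 → 6; col 5 → 4; col 6 → 7; col 7 → 3.
Sum: 4 + 6 + 4 + 6 + 4 + 7 + 3 = 34.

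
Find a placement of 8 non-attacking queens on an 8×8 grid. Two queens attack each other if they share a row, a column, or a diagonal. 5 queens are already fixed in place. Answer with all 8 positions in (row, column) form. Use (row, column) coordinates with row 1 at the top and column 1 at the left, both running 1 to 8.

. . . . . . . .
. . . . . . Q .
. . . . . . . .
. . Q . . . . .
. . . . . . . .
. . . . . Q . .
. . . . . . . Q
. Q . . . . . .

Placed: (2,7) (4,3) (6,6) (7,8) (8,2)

Row 1: attacked by (2,7)→{6,7,8}; (4,3)→{3,6}; (6,6)→{1,6}; (7,8)→{2,8}; (8,2)→{2}. Safe: 4, 5. Place at column 4.
Row 3: attacked by (1,4)→{2,4,6}; (2,7)→{6,7,8}; (4,3)→{2,3,4}; (6,6)→{3,6}; (7,8)→{4,8}; (8,2)→{2,7}. Safe: 1, 5. Place at column 5.
Row 5: attacked by (1,4)→{4,8}; (2,7)→{4,7}; (3,5)→{3,5,7}; (4,3)→{2,3,4}; (6,6)→{5,6,7}; (7,8)→{6,8}; (8,2)→{2,5}. Safe: 1. Place at column 1.
Columns [4, 7, 5, 3, 1, 6, 8, 2], r−c [-3, -5, -2, 1, 4, 0, -1, 6], r+c [5, 9, 8, 7, 6, 12, 15, 10] are all distinct, so no two queens attack.

(1,4) (2,7) (3,5) (4,3) (5,1) (6,6) (7,8) (8,2)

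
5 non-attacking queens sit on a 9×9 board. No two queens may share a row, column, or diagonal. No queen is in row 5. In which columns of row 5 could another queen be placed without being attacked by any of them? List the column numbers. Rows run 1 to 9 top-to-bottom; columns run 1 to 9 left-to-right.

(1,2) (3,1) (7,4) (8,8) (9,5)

columns 7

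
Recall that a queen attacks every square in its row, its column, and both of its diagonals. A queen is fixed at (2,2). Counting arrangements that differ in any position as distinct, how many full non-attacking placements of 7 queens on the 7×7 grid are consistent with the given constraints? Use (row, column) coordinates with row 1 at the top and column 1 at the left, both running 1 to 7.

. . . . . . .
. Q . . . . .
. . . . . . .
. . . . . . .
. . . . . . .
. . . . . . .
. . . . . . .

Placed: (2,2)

4

Branch on row 1: col 4 → 1; col 5 → 1; col 6 → 1; col 7 → 1.
Sum: 1 + 1 + 1 + 1 = 4.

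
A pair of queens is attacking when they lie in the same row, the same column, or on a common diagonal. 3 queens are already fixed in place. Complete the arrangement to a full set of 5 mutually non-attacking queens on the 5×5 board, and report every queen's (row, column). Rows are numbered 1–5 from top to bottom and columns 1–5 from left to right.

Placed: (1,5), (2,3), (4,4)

(1,5) (2,3) (3,1) (4,4) (5,2)

Row 3: attacked by (1,5)→{3,5}; (2,3)→{2,3,4}; (4,4)→{3,4,5}. Safe: 1. Place at column 1.
Row 5: attacked by (1,5)→{1,5}; (2,3)→{3}; (3,1)→{1,3}; (4,4)→{3,4,5}. Safe: 2. Place at column 2.
Columns [5, 3, 1, 4, 2], r−c [-4, -1, 2, 0, 3], r+c [6, 5, 4, 8, 7] are all distinct, so no two queens attack.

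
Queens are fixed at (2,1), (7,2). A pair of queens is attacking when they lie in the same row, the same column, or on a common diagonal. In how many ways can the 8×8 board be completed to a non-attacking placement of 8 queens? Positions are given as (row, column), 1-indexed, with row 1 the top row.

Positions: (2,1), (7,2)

2

Branch on row 1: col 3 → 0; col 4 → 0; col 5 → 1; col 6 → 0; col 7 → 1.
Sum: 0 + 0 + 1 + 0 + 1 = 2.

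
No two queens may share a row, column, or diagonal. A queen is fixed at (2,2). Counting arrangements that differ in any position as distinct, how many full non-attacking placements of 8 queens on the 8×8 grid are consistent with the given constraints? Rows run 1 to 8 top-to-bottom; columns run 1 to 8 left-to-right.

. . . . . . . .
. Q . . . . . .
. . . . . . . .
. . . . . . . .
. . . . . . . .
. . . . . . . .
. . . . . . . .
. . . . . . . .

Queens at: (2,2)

16

Branch on row 1: col 4 → 6; col 5 → 4; col 6 → 2; col 7 → 2; col 8 → 2.
Sum: 6 + 4 + 2 + 2 + 2 = 16.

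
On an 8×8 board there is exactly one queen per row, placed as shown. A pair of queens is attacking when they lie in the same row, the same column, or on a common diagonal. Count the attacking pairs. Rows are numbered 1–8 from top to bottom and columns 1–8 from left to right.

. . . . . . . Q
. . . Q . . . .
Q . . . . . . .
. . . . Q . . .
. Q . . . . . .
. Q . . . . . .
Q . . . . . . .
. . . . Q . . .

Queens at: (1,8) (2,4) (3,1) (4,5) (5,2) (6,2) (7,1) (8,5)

6

Same column: (3,1)–(7,1) (column 1); (4,5)–(8,5) (column 5); (5,2)–(6,2) (column 2).
Same diagonal: (1,8)–(4,5) (|1−4| = |8−5| = 3); (5,2)–(8,5) (|5−8| = |2−5| = 3); (6,2)–(7,1) (|6−7| = |2−1| = 1).
Total attacking pairs: 6.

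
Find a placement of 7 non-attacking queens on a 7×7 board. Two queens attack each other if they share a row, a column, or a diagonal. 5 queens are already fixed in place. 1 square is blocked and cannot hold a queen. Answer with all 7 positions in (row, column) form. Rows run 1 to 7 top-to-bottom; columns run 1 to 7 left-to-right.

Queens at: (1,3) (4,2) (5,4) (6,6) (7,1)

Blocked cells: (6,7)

(1,3) (2,5) (3,7) (4,2) (5,4) (6,6) (7,1)

Row 2: attacked by (1,3)→{2,3,4}; (4,2)→{2,4}; (5,4)→{1,4,7}; (6,6)→{2,6}; (7,1)→{1,6}. Safe: 5. Place at column 5.
Row 3: attacked by (1,3)→{1,3,5}; (2,5)→{4,5,6}; (4,2)→{1,2,3}; (5,4)→{2,4,6}; (6,6)→{3,6}; (7,1)→{1,5}. Safe: 7. Place at column 7.
Columns [3, 5, 7, 2, 4, 6, 1], r−c [-2, -3, -4, 2, 1, 0, 6], r+c [4, 7, 10, 6, 9, 12, 8] are all distinct, so no two queens attack.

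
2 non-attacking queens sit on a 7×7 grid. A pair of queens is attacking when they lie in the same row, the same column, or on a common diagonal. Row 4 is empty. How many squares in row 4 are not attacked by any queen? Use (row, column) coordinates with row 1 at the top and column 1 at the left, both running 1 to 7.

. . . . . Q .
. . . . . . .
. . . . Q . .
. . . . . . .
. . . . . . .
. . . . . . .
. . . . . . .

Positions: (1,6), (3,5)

(1,6) attacks row 4 at column 6 and diagonals 3.
(3,5) attacks row 4 at column 5 and diagonals 4, 6.
Attacked columns: {3, 4, 5, 6}. Safe: {1, 2, 7}.

3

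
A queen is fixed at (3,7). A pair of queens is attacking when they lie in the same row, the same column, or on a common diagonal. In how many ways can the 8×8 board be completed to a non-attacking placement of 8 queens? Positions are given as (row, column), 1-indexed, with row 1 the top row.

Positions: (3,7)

Branch on row 1: col 1 → 0; col 2 → 2; col 3 → 2; col 4 → 3; col 6 → 7; col 8 → 0.
Sum: 0 + 2 + 2 + 3 + 7 + 0 = 14.

14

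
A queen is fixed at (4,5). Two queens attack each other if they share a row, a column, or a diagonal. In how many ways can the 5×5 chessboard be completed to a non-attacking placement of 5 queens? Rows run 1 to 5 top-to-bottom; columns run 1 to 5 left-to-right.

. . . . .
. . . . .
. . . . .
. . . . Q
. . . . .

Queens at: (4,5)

2

Branch on row 1: col 1 → 1; col 3 → 0; col 4 → 1.
Sum: 1 + 0 + 1 = 2.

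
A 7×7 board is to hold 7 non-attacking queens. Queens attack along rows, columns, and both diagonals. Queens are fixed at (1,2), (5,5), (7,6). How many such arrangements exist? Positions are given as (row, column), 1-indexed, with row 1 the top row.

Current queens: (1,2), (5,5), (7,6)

1

Branch on row 2: col 4 → 1; col 7 → 0.
Sum: 1 + 0 = 1.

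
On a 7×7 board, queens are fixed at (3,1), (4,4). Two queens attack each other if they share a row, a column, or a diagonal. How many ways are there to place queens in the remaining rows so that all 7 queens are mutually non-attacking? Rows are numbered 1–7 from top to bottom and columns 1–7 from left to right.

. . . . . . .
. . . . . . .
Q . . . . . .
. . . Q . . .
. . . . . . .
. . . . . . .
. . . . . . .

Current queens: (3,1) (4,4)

2

Branch on row 1: col 2 → 1; col 5 → 0; col 6 → 1.
Sum: 1 + 0 + 1 = 2.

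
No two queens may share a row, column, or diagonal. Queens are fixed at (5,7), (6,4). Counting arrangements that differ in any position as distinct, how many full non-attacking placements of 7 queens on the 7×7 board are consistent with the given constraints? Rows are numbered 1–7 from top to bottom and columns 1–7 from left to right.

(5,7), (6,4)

Branch on row 1: col 1 → 0; col 2 → 1; col 5 → 1; col 6 → 0.
Sum: 0 + 1 + 1 + 0 = 2.

2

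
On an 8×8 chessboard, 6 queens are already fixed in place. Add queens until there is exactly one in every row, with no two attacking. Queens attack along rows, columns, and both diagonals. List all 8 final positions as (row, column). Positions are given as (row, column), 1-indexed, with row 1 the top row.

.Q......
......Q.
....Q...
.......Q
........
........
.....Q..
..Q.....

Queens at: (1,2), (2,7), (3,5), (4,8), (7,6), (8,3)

(1,2) (2,7) (3,5) (4,8) (5,1) (6,4) (7,6) (8,3)

Row 5: attacked by (1,2)→{2,6}; (2,7)→{4,7}; (3,5)→{3,5,7}; (4,8)→{7,8}; (7,6)→{4,6,8}; (8,3)→{3,6}. Safe: 1. Place at column 1.
Row 6: attacked by (1,2)→{2,7}; (2,7)→{3,7}; (3,5)→{2,5,8}; (4,8)→{6,8}; (5,1)→{1,2}; (7,6)→{5,6,7}; (8,3)→{1,3,5}. Safe: 4. Place at column 4.
Columns [2, 7, 5, 8, 1, 4, 6, 3], r−c [-1, -5, -2, -4, 4, 2, 1, 5], r+c [3, 9, 8, 12, 6, 10, 13, 11] are all distinct, so no two queens attack.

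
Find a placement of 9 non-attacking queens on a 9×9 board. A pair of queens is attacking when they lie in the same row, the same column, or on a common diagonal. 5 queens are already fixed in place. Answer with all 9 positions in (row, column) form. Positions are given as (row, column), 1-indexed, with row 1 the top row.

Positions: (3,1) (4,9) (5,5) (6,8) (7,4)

(1,2) (2,6) (3,1) (4,9) (5,5) (6,8) (7,4) (8,7) (9,3)

Row 1: attacked by (3,1)→{1,3}; (4,9)→{6,9}; (5,5)→{1,5,9}; (6,8)→{3,8}; (7,4)→{4}. Safe: 2, 7. Place at column 2.
Row 2: attacked by (1,2)→{1,2,3}; (3,1)→{1,2}; (4,9)→{7,9}; (5,5)→{2,5,8}; (6,8)→{4,8}; (7,4)→{4,9}. Safe: 6. Place at column 6.
Row 8: attacked by (1,2)→{2,9}; (2,6)→{6}; (3,1)→{1,6}; (4,9)→{5,9}; (5,5)→{2,5,8}; (6,8)→{6,8}; (7,4)→{3,4,5}. Safe: 7. Place at column 7.
Row 9: attacked by (1,2)→{2}; (2,6)→{6}; (3,1)→{1,7}; (4,9)→{4,9}; (5,5)→{1,5,9}; (6,8)→{5,8}; (7,4)→{2,4,6}; (8,7)→{6,7,8}. Safe: 3. Place at column 3.
Columns [2, 6, 1, 9, 5, 8, 4, 7, 3], r−c [-1, -4, 2, -5, 0, -2, 3, 1, 6], r+c [3, 8, 4, 13, 10, 14, 11, 15, 12] are all distinct, so no two queens attack.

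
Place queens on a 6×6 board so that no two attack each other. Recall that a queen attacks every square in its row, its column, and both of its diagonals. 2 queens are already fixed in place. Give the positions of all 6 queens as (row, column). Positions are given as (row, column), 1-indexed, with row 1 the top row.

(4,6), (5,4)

Row 1: attacked by (4,6)→{3,6}; (5,4)→{4}. Safe: 1, 2, 5. Place at column 5.
Row 2: attacked by (1,5)→{4,5,6}; (4,6)→{4,6}; (5,4)→{1,4}. Safe: 2, 3. Place at column 3.
Row 3: attacked by (1,5)→{3,5}; (2,3)→{2,3,4}; (4,6)→{5,6}; (5,4)→{2,4,6}. Safe: 1. Place at column 1.
Row 6: attacked by (1,5)→{5}; (2,3)→{3}; (3,1)→{1,4}; (4,6)→{4,6}; (5,4)→{3,4,5}. Safe: 2. Place at column 2.
Columns [5, 3, 1, 6, 4, 2], r−c [-4, -1, 2, -2, 1, 4], r+c [6, 5, 4, 10, 9, 8] are all distinct, so no two queens attack.

(1,5) (2,3) (3,1) (4,6) (5,4) (6,2)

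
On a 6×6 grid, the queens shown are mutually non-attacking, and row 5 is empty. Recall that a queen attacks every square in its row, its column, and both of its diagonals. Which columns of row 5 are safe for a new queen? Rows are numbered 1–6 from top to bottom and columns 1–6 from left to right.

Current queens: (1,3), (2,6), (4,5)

(1,3) attacks row 5 at column 3.
(2,6) attacks row 5 at column 6 and diagonals 3.
(4,5) attacks row 5 at column 5 and diagonals 4, 6.
Attacked columns: {3, 4, 5, 6}. Safe: {1, 2}.

columns 1, 2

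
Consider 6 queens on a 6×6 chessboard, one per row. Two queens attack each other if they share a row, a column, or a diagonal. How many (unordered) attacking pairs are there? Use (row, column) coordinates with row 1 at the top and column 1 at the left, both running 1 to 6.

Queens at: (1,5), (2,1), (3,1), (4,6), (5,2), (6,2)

Same column: (2,1)–(3,1) (column 1); (5,2)–(6,2) (column 2).
Total attacking pairs: 2.

2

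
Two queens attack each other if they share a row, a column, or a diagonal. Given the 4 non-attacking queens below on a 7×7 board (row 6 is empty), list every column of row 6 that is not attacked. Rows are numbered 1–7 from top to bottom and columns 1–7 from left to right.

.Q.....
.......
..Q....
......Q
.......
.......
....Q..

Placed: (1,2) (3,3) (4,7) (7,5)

(1,2) attacks row 6 at column 2 and diagonals 7.
(3,3) attacks row 6 at column 3 and diagonals 6.
(4,7) attacks row 6 at column 7 and diagonals 5.
(7,5) attacks row 6 at column 5 and diagonals 4, 6.
Attacked columns: {2, 3, 4, 5, 6, 7}. Safe: {1}.

columns 1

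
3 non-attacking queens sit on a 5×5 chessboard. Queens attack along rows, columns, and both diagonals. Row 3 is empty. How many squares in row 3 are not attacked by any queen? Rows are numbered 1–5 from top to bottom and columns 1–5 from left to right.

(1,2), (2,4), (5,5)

1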